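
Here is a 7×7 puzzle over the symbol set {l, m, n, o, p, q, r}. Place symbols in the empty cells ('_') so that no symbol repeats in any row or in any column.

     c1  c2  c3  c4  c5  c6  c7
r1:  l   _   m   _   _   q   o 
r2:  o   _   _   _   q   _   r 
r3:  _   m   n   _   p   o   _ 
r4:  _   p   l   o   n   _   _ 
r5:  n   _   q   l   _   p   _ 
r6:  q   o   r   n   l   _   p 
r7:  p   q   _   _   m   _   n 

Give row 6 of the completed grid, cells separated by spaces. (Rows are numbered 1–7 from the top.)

(r1,c5) = r
(r2,c3) = p
(r2,c4) = m
(r3,c1) = r
(r3,c4) = q
(r3,c7) = l
(r4,c1) = m
(r4,c6) = r
(r4,c7) = q
(r5,c2) = r
(r5,c5) = o
(r5,c7) = m
(r6,c6) = m

q o r n l m p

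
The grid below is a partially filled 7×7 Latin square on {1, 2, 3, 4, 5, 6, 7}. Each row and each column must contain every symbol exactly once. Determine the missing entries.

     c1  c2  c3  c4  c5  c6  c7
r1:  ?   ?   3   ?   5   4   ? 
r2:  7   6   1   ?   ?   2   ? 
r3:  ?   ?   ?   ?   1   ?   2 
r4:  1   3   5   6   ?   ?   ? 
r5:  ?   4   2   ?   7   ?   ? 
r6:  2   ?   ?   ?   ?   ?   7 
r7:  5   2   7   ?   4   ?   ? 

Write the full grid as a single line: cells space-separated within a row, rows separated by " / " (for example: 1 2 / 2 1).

6 7 3 2 5 4 1 / 7 6 1 4 3 2 5 / 4 5 6 7 1 3 2 / 1 3 5 6 2 7 4 / 3 4 2 5 7 1 6 / 2 1 4 3 6 5 7 / 5 2 7 1 4 6 3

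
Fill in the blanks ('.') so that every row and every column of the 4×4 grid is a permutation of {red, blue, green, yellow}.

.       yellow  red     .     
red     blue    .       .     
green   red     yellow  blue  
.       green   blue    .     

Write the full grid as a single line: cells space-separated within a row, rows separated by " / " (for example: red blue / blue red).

blue yellow red green / red blue green yellow / green red yellow blue / yellow green blue red

Cell (r1,c1): row 1 has {red,yellow}; column 1 has {red,green} → blue.
Cell (r1,c4): row 1 has {red,blue,yellow}; column 4 has {blue} → green.
Cell (r2,c3): row 2 has {red,blue}; column 3 has {red,blue,yellow} → green.
Cell (r2,c4): row 2 has {red,blue,green}; column 4 has {blue,green} → yellow.
Cell (r4,c1): row 4 has {blue,green}; column 1 has {red,blue,green} → yellow.
Cell (r4,c4): row 4 has {blue,green,yellow}; column 4 has {blue,green,yellow} → red.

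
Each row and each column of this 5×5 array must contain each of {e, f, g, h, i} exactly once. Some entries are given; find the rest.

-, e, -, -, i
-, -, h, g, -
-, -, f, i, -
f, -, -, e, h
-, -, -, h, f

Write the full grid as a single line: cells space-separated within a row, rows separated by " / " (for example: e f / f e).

h e g f i / i f h g e / e h f i g / f g i e h / g i e h f

At row 1, column 3: row 1 has {e,i}; column 3 has {f,h}; that leaves g.
At row 1, column 4: row 1 has {e,g,i}; column 4 has {e,g,h,i}; that leaves f.
At row 2, column 5: row 2 has {g,h}; column 5 has {f,h,i}; that leaves e.
At row 3, column 5: row 3 has {f,i}; column 5 has {e,f,h,i}; that leaves g.
At row 4, column 3: row 4 has {e,f,h}; column 3 has {f,g,h}; that leaves i.
At row 5, column 3: row 5 has {f,h}; column 3 has {f,g,h,i}; that leaves e.
At row 1, column 1: row 1 has {e,f,g,i}; column 1 has {f}; that leaves h.
At row 2, column 1: row 2 has {e,g,h}; column 1 has {f,h}; that leaves i.
At row 2, column 2: row 2 has {e,g,h,i}; column 2 has {e}; that leaves f.
At row 3, column 1: row 3 has {f,g,i}; column 1 has {f,h,i}; that leaves e.
At row 3, column 2: row 3 has {e,f,g,i}; column 2 has {e,f}; that leaves h.
At row 4, column 2: row 4 has {e,f,h,i}; column 2 has {e,f,h}; that leaves g.
At row 5, column 1: row 5 has {e,f,h}; column 1 has {e,f,h,i}; that leaves g.
At row 5, column 2: row 5 has {e,f,g,h}; column 2 has {e,f,g,h}; that leaves i.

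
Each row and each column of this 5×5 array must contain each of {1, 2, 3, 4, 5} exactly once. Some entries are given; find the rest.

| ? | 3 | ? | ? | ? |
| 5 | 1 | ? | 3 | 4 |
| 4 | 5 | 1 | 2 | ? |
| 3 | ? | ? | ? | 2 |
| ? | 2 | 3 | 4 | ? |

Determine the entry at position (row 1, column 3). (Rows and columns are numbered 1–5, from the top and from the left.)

At row 2, column 3: row 2 has {1,3,4,5}; column 3 has {1,3}; that leaves 2.
At row 3, column 5: row 3 has {1,2,4,5}; column 5 has {2,4}; that leaves 3.
At row 4, column 2: row 4 has {2,3}; column 2 has {1,2,3,5}; that leaves 4.
At row 4, column 3: row 4 has {2,3,4}; column 3 has {1,2,3}; that leaves 5.
At row 4, column 4: row 4 has {2,3,4,5}; column 4 has {2,3,4}; that leaves 1.
At row 5, column 1: row 5 has {2,3,4}; column 1 has {3,4,5}; that leaves 1.
At row 5, column 5: row 5 has {1,2,3,4}; column 5 has {2,3,4}; that leaves 5.
At row 1, column 1: row 1 has {3}; column 1 has {1,3,4,5}; that leaves 2.
At row 1, column 3: row 1 has {2,3}; column 3 has {1,2,3,5}; that leaves 4.

4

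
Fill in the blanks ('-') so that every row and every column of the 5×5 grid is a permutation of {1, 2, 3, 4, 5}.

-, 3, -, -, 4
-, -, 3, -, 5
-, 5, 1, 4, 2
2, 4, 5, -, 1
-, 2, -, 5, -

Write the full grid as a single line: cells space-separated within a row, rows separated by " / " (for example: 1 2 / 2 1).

5 3 2 1 4 / 4 1 3 2 5 / 3 5 1 4 2 / 2 4 5 3 1 / 1 2 4 5 3

(r1,c3) = 2
(r1,c4) = 1
(r2,c2) = 1
(r2,c4) = 2
(r3,c1) = 3
(r4,c4) = 3
(r5,c3) = 4
(r5,c5) = 3
(r1,c1) = 5
(r2,c1) = 4
(r5,c1) = 1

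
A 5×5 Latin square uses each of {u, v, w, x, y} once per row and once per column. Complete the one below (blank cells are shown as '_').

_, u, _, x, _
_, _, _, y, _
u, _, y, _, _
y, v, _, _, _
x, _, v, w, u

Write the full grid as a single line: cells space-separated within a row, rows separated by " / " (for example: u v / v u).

v u w x y / w x u y v / u w y v x / y v x u w / x y v w u

At row 1, column 3: row 1 has {u,x}; column 3 has {v,y}; that leaves w.
At row 3, column 4: row 3 has {u,y}; column 4 has {w,x,y}; that leaves v.
At row 4, column 4: row 4 has {v,y}; column 4 has {v,w,x,y}; that leaves u.
At row 5, column 2: row 5 has {u,v,w,x}; column 2 has {u,v}; that leaves y.
At row 1, column 1: row 1 has {u,w,x}; column 1 has {u,x,y}; that leaves v.
At row 1, column 5: row 1 has {u,v,w,x}; column 5 has {u}; that leaves y.
At row 2, column 1: row 2 has {y}; column 1 has {u,v,x,y}; that leaves w.
At row 2, column 2: row 2 has {w,y}; column 2 has {u,v,y}; that leaves x.
At row 2, column 3: row 2 has {w,x,y}; column 3 has {v,w,y}; that leaves u.
At row 2, column 5: row 2 has {u,w,x,y}; column 5 has {u,y}; that leaves v.
At row 3, column 2: row 3 has {u,v,y}; column 2 has {u,v,x,y}; that leaves w.
At row 3, column 5: row 3 has {u,v,w,y}; column 5 has {u,v,y}; that leaves x.
At row 4, column 3: row 4 has {u,v,y}; column 3 has {u,v,w,y}; that leaves x.
At row 4, column 5: row 4 has {u,v,x,y}; column 5 has {u,v,x,y}; that leaves w.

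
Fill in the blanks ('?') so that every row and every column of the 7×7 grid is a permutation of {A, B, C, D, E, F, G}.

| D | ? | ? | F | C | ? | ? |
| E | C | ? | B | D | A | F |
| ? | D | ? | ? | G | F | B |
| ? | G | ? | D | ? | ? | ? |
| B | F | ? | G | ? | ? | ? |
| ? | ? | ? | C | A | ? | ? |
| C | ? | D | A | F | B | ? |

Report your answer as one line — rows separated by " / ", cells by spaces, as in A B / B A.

row 2 has {A,B,C,D,E,F}; column 3 has {D} — only G is left for (r2,c3).
row 3 has {B,D,F,G}; column 1 has {B,C,D,E} — only A is left for (r3,c1).
row 3 has {A,B,D,F,G}; column 4 has {A,B,C,D,F,G} — only E is left for (r3,c4).
row 4 has {D,G}; column 1 has {A,B,C,D,E} — only F is left for (r4,c1).
row 5 has {B,F,G}; column 5 has {A,C,D,F,G} — only E is left for (r5,c5).
row 6 has {A,C}; column 1 has {A,B,C,D,E,F} — only G is left for (r6,c1).
row 7 has {A,B,C,D,F}; column 2 has {C,D,F,G} — only E is left for (r7,c2).
row 7 has {A,B,C,D,E,F}; column 7 has {B,F} — only G is left for (r7,c7).
row 3 has {A,B,D,E,F,G}; column 3 has {D,G} — only C is left for (r3,c3).
row 4 has {D,F,G}; column 5 has {A,C,D,E,F,G} — only B is left for (r4,c5).
row 5 has {B,E,F,G}; column 3 has {C,D,G} — only A is left for (r5,c3).
row 6 has {A,C,G}; column 2 has {C,D,E,F,G} — only B is left for (r6,c2).
row 1 has {C,D,F}; column 2 has {B,C,D,E,F,G} — only A is left for (r1,c2).
row 1 has {A,C,D,F}; column 7 has {B,F,G} — only E is left for (r1,c7).
row 4 has {B,D,F,G}; column 3 has {A,C,D,G} — only E is left for (r4,c3).
row 4 has {B,D,E,F,G}; column 6 has {A,B,F} — only C is left for (r4,c6).
row 4 has {B,C,D,E,F,G}; column 7 has {B,E,F,G} — only A is left for (r4,c7).
row 5 has {A,B,E,F,G}; column 6 has {A,B,C,F} — only D is left for (r5,c6).
row 5 has {A,B,D,E,F,G}; column 7 has {A,B,E,F,G} — only C is left for (r5,c7).
row 6 has {A,B,C,G}; column 3 has {A,C,D,E,G} — only F is left for (r6,c3).
row 6 has {A,B,C,F,G}; column 6 has {A,B,C,D,F} — only E is left for (r6,c6).
row 6 has {A,B,C,E,F,G}; column 7 has {A,B,C,E,F,G} — only D is left for (r6,c7).
row 1 has {A,C,D,E,F}; column 3 has {A,C,D,E,F,G} — only B is left for (r1,c3).
row 1 has {A,B,C,D,E,F}; column 6 has {A,B,C,D,E,F} — only G is left for (r1,c6).

D A B F C G E / E C G B D A F / A D C E G F B / F G E D B C A / B F A G E D C / G B F C A E D / C E D A F B G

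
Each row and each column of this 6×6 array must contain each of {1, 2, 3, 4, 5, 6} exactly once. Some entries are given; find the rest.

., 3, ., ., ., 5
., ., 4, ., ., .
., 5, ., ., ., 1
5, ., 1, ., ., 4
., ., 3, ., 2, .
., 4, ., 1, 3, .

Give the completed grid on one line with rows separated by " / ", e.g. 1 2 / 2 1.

2 3 6 4 1 5 / 1 6 4 2 5 3 / 3 5 2 6 4 1 / 5 2 1 3 6 4 / 4 1 3 5 2 6 / 6 4 5 1 3 2

(r4,c5) = 6
(r5,c6) = 6
(r6,c6) = 2
(r2,c6) = 3
(r3,c5) = 4
(r4,c2) = 2
(r4,c4) = 3
(r5,c2) = 1
(r6,c1) = 6
(r6,c3) = 5
(r1,c5) = 1
(r2,c2) = 6
(r2,c5) = 5
(r5,c1) = 4
(r5,c4) = 5
(r1,c1) = 2
(r1,c3) = 6
(r1,c4) = 4
(r2,c1) = 1
(r2,c4) = 2
(r3,c1) = 3
(r3,c3) = 2
(r3,c4) = 6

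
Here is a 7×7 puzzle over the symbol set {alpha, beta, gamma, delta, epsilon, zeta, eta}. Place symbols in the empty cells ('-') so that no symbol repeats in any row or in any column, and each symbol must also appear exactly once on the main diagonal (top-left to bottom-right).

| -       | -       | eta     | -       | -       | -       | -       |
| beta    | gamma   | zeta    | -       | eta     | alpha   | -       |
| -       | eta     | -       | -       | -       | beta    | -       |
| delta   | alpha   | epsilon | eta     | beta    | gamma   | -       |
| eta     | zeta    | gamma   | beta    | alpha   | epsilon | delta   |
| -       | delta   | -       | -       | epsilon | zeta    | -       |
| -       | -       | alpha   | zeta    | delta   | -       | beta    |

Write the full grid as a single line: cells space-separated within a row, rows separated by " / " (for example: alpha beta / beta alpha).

epsilon beta eta alpha zeta delta gamma / beta gamma zeta delta eta alpha epsilon / zeta eta delta epsilon gamma beta alpha / delta alpha epsilon eta beta gamma zeta / eta zeta gamma beta alpha epsilon delta / alpha delta beta gamma epsilon zeta eta / gamma epsilon alpha zeta delta eta beta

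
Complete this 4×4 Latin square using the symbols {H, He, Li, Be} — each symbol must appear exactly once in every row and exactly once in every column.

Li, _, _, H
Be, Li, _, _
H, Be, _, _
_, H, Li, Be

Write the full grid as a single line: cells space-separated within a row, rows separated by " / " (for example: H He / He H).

Li He Be H / Be Li H He / H Be He Li / He H Li Be

Cell (r1,c2): row 1 has {H,Li}; column 2 has {H,Li,Be} → He.
Cell (r1,c3): row 1 has {H,He,Li}; column 3 has {Li} → Be.
Cell (r2,c4): row 2 has {Li,Be}; column 4 has {H,Be} → He.
Cell (r3,c3): row 3 has {H,Be}; column 3 has {Li,Be} → He.
Cell (r3,c4): row 3 has {H,He,Be}; column 4 has {H,He,Be} → Li.
Cell (r4,c1): row 4 has {H,Li,Be}; column 1 has {H,Li,Be} → He.
Cell (r2,c3): row 2 has {He,Li,Be}; column 3 has {He,Li,Be} → H.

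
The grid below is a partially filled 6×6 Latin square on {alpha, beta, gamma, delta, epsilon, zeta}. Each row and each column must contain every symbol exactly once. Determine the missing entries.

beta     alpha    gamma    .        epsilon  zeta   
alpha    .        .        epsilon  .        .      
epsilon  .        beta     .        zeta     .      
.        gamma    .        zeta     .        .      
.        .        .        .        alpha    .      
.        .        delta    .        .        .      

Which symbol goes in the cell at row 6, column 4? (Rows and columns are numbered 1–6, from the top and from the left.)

(r1,c4) = delta
(r2,c3) = zeta
(r3,c2) = delta
(r4,c1) = delta
(r4,c5) = beta
(r5,c3) = epsilon
(r6,c5) = gamma
(r2,c2) = beta
(r2,c5) = delta
(r2,c6) = gamma
(r3,c6) = alpha
(r4,c3) = alpha
(r4,c6) = epsilon
(r5,c2) = zeta
(r6,c1) = zeta
(r6,c2) = epsilon
(r6,c6) = beta
(r3,c4) = gamma
(r5,c1) = gamma
(r5,c4) = beta
(r5,c6) = delta
(r6,c4) = alpha

alpha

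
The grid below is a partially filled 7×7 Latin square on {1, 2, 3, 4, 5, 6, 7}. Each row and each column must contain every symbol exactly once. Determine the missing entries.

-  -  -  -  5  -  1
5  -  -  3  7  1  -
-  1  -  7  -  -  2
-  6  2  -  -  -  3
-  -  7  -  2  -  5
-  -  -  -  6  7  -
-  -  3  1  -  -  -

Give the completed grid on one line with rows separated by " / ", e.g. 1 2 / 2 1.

3 7 6 2 5 4 1 / 5 2 4 3 7 1 6 / 4 1 5 7 3 6 2 / 7 6 2 4 1 5 3 / 1 4 7 6 2 3 5 / 2 3 1 5 6 7 4 / 6 5 3 1 4 2 7

(r6,c7) = 4
(r7,c5) = 4
(r2,c7) = 6
(r3,c5) = 3
(r4,c5) = 1
(r7,c7) = 7
(r2,c3) = 4
(r1,c3) = 6
(r2,c2) = 2
(r3,c3) = 5
(r6,c3) = 1
(r7,c2) = 5
(r6,c2) = 3
(r5,c2) = 4
(r5,c4) = 6
(r5,c6) = 3
(r6,c1) = 2
(r6,c4) = 5
(r7,c1) = 6
(r7,c6) = 2
(r1,c2) = 7
(r1,c6) = 4
(r3,c1) = 4
(r3,c6) = 6
(r4,c1) = 7
(r4,c4) = 4
(r4,c6) = 5
(r5,c1) = 1
(r1,c1) = 3
(r1,c4) = 2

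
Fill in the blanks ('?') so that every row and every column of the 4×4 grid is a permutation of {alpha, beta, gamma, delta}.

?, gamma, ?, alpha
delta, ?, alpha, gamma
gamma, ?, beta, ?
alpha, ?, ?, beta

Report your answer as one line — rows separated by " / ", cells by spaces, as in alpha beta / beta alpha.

beta gamma delta alpha / delta beta alpha gamma / gamma alpha beta delta / alpha delta gamma beta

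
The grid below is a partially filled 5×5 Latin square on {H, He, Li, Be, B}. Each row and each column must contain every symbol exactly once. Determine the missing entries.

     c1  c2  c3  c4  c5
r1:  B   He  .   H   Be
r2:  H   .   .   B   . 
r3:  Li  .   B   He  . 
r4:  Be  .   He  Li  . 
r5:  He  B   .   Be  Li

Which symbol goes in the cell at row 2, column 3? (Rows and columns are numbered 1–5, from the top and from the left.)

(r1,c3) = Li
(r2,c3) = Be

Be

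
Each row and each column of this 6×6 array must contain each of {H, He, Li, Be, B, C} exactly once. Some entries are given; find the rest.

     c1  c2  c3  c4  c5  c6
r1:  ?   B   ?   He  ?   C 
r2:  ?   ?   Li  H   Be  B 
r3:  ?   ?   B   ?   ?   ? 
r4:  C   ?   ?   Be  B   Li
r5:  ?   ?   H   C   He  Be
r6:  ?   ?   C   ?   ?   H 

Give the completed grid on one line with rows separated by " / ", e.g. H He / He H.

(r1,c3) = Be
(r2,c1) = He
(r2,c2) = C
(r3,c4) = Li
(r3,c6) = He
(r4,c3) = He
(r5,c2) = Li
(r6,c4) = B
(r6,c5) = Li
(r1,c5) = H
(r3,c5) = C
(r4,c2) = H
(r5,c1) = B
(r6,c1) = Be
(r6,c2) = He
(r1,c1) = Li
(r3,c1) = H
(r3,c2) = Be

Li B Be He H C / He C Li H Be B / H Be B Li C He / C H He Be B Li / B Li H C He Be / Be He C B Li H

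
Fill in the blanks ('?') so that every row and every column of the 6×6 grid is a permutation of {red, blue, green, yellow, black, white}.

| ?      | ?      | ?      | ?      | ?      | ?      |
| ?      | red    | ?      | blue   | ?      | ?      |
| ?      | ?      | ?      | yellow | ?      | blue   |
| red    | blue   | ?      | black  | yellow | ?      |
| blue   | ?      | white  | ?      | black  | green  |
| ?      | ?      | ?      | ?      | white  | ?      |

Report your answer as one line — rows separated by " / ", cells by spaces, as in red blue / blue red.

(r2,c5) = green
(r3,c5) = red
(r4,c3) = green
(r4,c6) = white
(r5,c2) = yellow
(r5,c4) = red
(r6,c4) = green
(r1,c4) = white
(r1,c5) = blue
(r3,c3) = black
(r6,c2) = black
(r1,c2) = green
(r2,c3) = yellow
(r2,c6) = black
(r3,c2) = white
(r6,c1) = yellow
(r6,c6) = red
(r1,c1) = black
(r1,c3) = red
(r1,c6) = yellow
(r2,c1) = white
(r3,c1) = green
(r6,c3) = blue

black green red white blue yellow / white red yellow blue green black / green white black yellow red blue / red blue green black yellow white / blue yellow white red black green / yellow black blue green white red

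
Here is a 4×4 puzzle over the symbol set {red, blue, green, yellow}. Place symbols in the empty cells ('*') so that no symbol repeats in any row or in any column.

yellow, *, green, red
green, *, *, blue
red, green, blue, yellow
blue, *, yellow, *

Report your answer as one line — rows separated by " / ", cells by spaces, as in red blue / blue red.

(r1,c2): row 1 has {red,green,yellow}; column 2 has {green}, so it must be blue.
(r2,c3): row 2 has {blue,green}; column 3 has {blue,green,yellow}, so it must be red.
(r4,c2): row 4 has {blue,yellow}; column 2 has {blue,green}, so it must be red.
(r4,c4): row 4 has {red,blue,yellow}; column 4 has {red,blue,yellow}, so it must be green.
(r2,c2): row 2 has {red,blue,green}; column 2 has {red,blue,green}, so it must be yellow.

yellow blue green red / green yellow red blue / red green blue yellow / blue red yellow green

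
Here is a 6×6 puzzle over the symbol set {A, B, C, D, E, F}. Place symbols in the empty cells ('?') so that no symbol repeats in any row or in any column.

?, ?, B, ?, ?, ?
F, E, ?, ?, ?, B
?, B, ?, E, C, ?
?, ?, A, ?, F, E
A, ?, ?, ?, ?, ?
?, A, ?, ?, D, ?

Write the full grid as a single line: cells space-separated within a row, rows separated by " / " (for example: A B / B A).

C F B A E D / F E D C A B / D B F E C A / B C A D F E / A D E F B C / E A C B D F

(r2,c5): row 2 has {B,E,F}; column 5 has {C,D,F}, so it must be A.
(r3,c1): row 3 has {B,C,E}; column 1 has {A,F}, so it must be D.
(r3,c3): row 3 has {B,C,D,E}; column 3 has {A,B}, so it must be F.
(r3,c6): row 3 has {B,C,D,E,F}; column 6 has {B,E}, so it must be A.
(r1,c5): row 1 has {B}; column 5 has {A,C,D,F}, so it must be E.
(r5,c5): row 5 has {A}; column 5 has {A,C,D,E,F}, so it must be B.
(r1,c1): row 1 has {B,E}; column 1 has {A,D,F}, so it must be C.
(r4,c1): row 4 has {A,E,F}; column 1 has {A,C,D,F}, so it must be B.
(r6,c1): row 6 has {A,D}; column 1 has {A,B,C,D,F}, so it must be E.
(r6,c3): row 6 has {A,D,E}; column 3 has {A,B,F}, so it must be C.
(r6,c6): row 6 has {A,C,D,E}; column 6 has {A,B,E}, so it must be F.
(r1,c6): row 1 has {B,C,E}; column 6 has {A,B,E,F}, so it must be D.
(r2,c3): row 2 has {A,B,E,F}; column 3 has {A,B,C,F}, so it must be D.
(r2,c4): row 2 has {A,B,D,E,F}; column 4 has {E}, so it must be C.
(r4,c4): row 4 has {A,B,E,F}; column 4 has {C,E}, so it must be D.
(r5,c3): row 5 has {A,B}; column 3 has {A,B,C,D,F}, so it must be E.
(r5,c4): row 5 has {A,B,E}; column 4 has {C,D,E}, so it must be F.
(r5,c6): row 5 has {A,B,E,F}; column 6 has {A,B,D,E,F}, so it must be C.
(r6,c4): row 6 has {A,C,D,E,F}; column 4 has {C,D,E,F}, so it must be B.
(r1,c2): row 1 has {B,C,D,E}; column 2 has {A,B,E}, so it must be F.
(r1,c4): row 1 has {B,C,D,E,F}; column 4 has {B,C,D,E,F}, so it must be A.
(r4,c2): row 4 has {A,B,D,E,F}; column 2 has {A,B,E,F}, so it must be C.
(r5,c2): row 5 has {A,B,C,E,F}; column 2 has {A,B,C,E,F}, so it must be D.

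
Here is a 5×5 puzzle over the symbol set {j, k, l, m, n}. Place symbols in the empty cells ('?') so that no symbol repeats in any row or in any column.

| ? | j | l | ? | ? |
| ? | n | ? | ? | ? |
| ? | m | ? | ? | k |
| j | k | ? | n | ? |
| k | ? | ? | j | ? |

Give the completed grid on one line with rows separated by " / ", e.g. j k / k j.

m j l k n / l n k m j / n m j l k / j k m n l / k l n j m

row 3 has {k,m}; column 4 has {j,n} — only l is left for (r3,c4).
row 4 has {j,k,n}; column 3 has {l} — only m is left for (r4,c3).
row 4 has {j,k,m,n}; column 5 has {k} — only l is left for (r4,c5).
row 5 has {j,k}; column 2 has {j,k,m,n} — only l is left for (r5,c2).
row 5 has {j,k,l}; column 3 has {l,m} — only n is left for (r5,c3).
row 5 has {j,k,l,n}; column 5 has {k,l} — only m is left for (r5,c5).
row 1 has {j,l}; column 5 has {k,l,m} — only n is left for (r1,c5).
row 2 has {n}; column 5 has {k,l,m,n} — only j is left for (r2,c5).
row 3 has {k,l,m}; column 1 has {j,k} — only n is left for (r3,c1).
row 3 has {k,l,m,n}; column 3 has {l,m,n} — only j is left for (r3,c3).
row 1 has {j,l,n}; column 1 has {j,k,n} — only m is left for (r1,c1).
row 1 has {j,l,m,n}; column 4 has {j,l,n} — only k is left for (r1,c4).
row 2 has {j,n}; column 1 has {j,k,m,n} — only l is left for (r2,c1).
row 2 has {j,l,n}; column 3 has {j,l,m,n} — only k is left for (r2,c3).
row 2 has {j,k,l,n}; column 4 has {j,k,l,n} — only m is left for (r2,c4).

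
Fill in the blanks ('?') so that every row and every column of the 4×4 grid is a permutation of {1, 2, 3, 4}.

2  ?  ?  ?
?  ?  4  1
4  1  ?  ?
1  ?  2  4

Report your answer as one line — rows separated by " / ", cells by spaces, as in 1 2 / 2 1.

2 4 1 3 / 3 2 4 1 / 4 1 3 2 / 1 3 2 4

(r1,c4): row 1 has {2}; column 4 has {1,4}, so it must be 3.
(r2,c1): row 2 has {1,4}; column 1 has {1,2,4}, so it must be 3.
(r2,c2): row 2 has {1,3,4}; column 2 has {1}, so it must be 2.
(r3,c3): row 3 has {1,4}; column 3 has {2,4}, so it must be 3.
(r3,c4): row 3 has {1,3,4}; column 4 has {1,3,4}, so it must be 2.
(r4,c2): row 4 has {1,2,4}; column 2 has {1,2}, so it must be 3.
(r1,c2): row 1 has {2,3}; column 2 has {1,2,3}, so it must be 4.
(r1,c3): row 1 has {2,3,4}; column 3 has {2,3,4}, so it must be 1.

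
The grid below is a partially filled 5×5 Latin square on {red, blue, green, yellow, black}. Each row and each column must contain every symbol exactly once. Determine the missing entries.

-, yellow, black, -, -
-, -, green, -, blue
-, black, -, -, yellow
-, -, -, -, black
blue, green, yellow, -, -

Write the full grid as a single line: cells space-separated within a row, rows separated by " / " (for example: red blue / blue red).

red yellow black blue green / black red green yellow blue / green black blue red yellow / yellow blue red green black / blue green yellow black red

Cell (r2,c2): row 2 has {blue,green}; column 2 has {green,yellow,black} → red.
Cell (r4,c2): row 4 has {black}; column 2 has {red,green,yellow,black} → blue.
Cell (r4,c3): row 4 has {blue,black}; column 3 has {green,yellow,black} → red.
Cell (r5,c5): row 5 has {blue,green,yellow}; column 5 has {blue,yellow,black} → red.
Cell (r1,c5): row 1 has {yellow,black}; column 5 has {red,blue,yellow,black} → green.
Cell (r3,c3): row 3 has {yellow,black}; column 3 has {red,green,yellow,black} → blue.
Cell (r5,c4): row 5 has {red,blue,green,yellow}; column 4 is empty so far → black.
Cell (r1,c1): row 1 has {green,yellow,black}; column 1 has {blue} → red.
Cell (r1,c4): row 1 has {red,green,yellow,black}; column 4 has {black} → blue.
Cell (r2,c4): row 2 has {red,blue,green}; column 4 has {blue,black} → yellow.
Cell (r3,c1): row 3 has {blue,yellow,black}; column 1 has {red,blue} → green.
Cell (r3,c4): row 3 has {blue,green,yellow,black}; column 4 has {blue,yellow,black} → red.
Cell (r4,c1): row 4 has {red,blue,black}; column 1 has {red,blue,green} → yellow.
Cell (r4,c4): row 4 has {red,blue,yellow,black}; column 4 has {red,blue,yellow,black} → green.
Cell (r2,c1): row 2 has {red,blue,green,yellow}; column 1 has {red,blue,green,yellow} → black.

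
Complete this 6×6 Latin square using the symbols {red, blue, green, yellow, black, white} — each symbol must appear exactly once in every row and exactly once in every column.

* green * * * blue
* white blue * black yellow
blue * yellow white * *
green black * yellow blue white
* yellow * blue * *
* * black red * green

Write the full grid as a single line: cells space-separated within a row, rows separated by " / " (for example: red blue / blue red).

(r1,c4) = black
(r2,c1) = red
(r2,c4) = green
(r3,c2) = red
(r3,c5) = green
(r3,c6) = black
(r4,c3) = red
(r5,c6) = red
(r6,c2) = blue
(r1,c3) = white
(r5,c3) = green
(r5,c5) = white
(r6,c5) = yellow
(r1,c1) = yellow
(r1,c5) = red
(r5,c1) = black
(r6,c1) = white

yellow green white black red blue / red white blue green black yellow / blue red yellow white green black / green black red yellow blue white / black yellow green blue white red / white blue black red yellow green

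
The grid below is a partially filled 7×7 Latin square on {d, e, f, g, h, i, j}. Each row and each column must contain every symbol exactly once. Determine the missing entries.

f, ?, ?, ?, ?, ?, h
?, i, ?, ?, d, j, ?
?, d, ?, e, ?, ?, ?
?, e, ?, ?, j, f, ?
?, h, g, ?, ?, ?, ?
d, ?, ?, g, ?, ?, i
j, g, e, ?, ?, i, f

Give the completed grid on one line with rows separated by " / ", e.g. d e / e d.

row 1 has {f,h}; column 2 has {d,e,g,h,i} — only j is left for (r1,c2).
row 6 has {d,g,i}; column 2 has {d,e,g,h,i,j} — only f is left for (r6,c2).
row 7 has {e,f,g,i,j}; column 5 has {d,j} — only h is left for (r7,c5).
row 6 has {d,f,g,i}; column 5 has {d,h,j} — only e is left for (r6,c5).
row 6 has {d,e,f,g,i}; column 6 has {f,i,j} — only h is left for (r6,c6).
row 7 has {e,f,g,h,i,j}; column 4 has {e,g} — only d is left for (r7,c4).
row 1 has {f,h,j}; column 4 has {d,e,g} — only i is left for (r1,c4).
row 1 has {f,h,i,j}; column 5 has {d,e,h,j} — only g is left for (r1,c5).
row 3 has {d,e}; column 6 has {f,h,i,j} — only g is left for (r3,c6).
row 3 has {d,e,g}; column 7 has {f,h,i} — only j is left for (r3,c7).
row 4 has {e,f,j}; column 4 has {d,e,g,i} — only h is left for (r4,c4).
row 6 has {d,e,f,g,h,i}; column 3 has {e,g} — only j is left for (r6,c3).
row 1 has {f,g,h,i,j}; column 3 has {e,g,j} — only d is left for (r1,c3).
row 1 has {d,f,g,h,i,j}; column 6 has {f,g,h,i,j} — only e is left for (r1,c6).
row 2 has {d,i,j}; column 4 has {d,e,g,h,i} — only f is left for (r2,c4).
row 4 has {e,f,h,j}; column 3 has {d,e,g,j} — only i is left for (r4,c3).
row 5 has {g,h}; column 4 has {d,e,f,g,h,i} — only j is left for (r5,c4).
row 5 has {g,h,j}; column 6 has {e,f,g,h,i,j} — only d is left for (r5,c6).
row 5 has {d,g,h,j}; column 7 has {f,h,i,j} — only e is left for (r5,c7).
row 2 has {d,f,i,j}; column 3 has {d,e,g,i,j} — only h is left for (r2,c3).
row 2 has {d,f,h,i,j}; column 7 has {e,f,h,i,j} — only g is left for (r2,c7).
row 3 has {d,e,g,j}; column 3 has {d,e,g,h,i,j} — only f is left for (r3,c3).
row 3 has {d,e,f,g,j}; column 5 has {d,e,g,h,j} — only i is left for (r3,c5).
row 4 has {e,f,h,i,j}; column 1 has {d,f,j} — only g is left for (r4,c1).
row 4 has {e,f,g,h,i,j}; column 7 has {e,f,g,h,i,j} — only d is left for (r4,c7).
row 5 has {d,e,g,h,j}; column 1 has {d,f,g,j} — only i is left for (r5,c1).
row 5 has {d,e,g,h,i,j}; column 5 has {d,e,g,h,i,j} — only f is left for (r5,c5).
row 2 has {d,f,g,h,i,j}; column 1 has {d,f,g,i,j} — only e is left for (r2,c1).
row 3 has {d,e,f,g,i,j}; column 1 has {d,e,f,g,i,j} — only h is left for (r3,c1).

f j d i g e h / e i h f d j g / h d f e i g j / g e i h j f d / i h g j f d e / d f j g e h i / j g e d h i f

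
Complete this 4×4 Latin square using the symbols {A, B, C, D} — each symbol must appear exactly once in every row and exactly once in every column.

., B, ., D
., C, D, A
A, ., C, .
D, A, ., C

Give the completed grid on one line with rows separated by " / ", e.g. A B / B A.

(r1,c1) = C
(r1,c3) = A
(r2,c1) = B
(r3,c2) = D
(r3,c4) = B
(r4,c3) = B

C B A D / B C D A / A D C B / D A B C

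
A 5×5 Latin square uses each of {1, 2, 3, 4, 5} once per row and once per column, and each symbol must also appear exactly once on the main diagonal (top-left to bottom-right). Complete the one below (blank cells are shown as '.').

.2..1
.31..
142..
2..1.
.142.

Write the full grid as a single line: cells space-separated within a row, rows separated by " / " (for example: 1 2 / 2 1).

4 2 5 3 1 / 5 3 1 4 2 / 1 4 2 5 3 / 2 5 3 1 4 / 3 1 4 2 5

(r4,c2): row 4 has {1,2}; column 2 has {1,2,3,4}, so it must be 5.
(r4,c3): row 4 has {1,2,5}; column 3 has {1,2,4}, so it must be 3.
(r4,c5): row 4 has {1,2,3,5}; column 5 has {1}, so it must be 4.
(r5,c5): row 5 has {1,2,4}; column 5 has {1,4}; the diagonal has {1,2,3}, so it must be 5.
(r1,c1): row 1 has {1,2}; column 1 has {1,2}; the diagonal has {1,2,3,5}, so it must be 4.
(r1,c3): row 1 has {1,2,4}; column 3 has {1,2,3,4}, so it must be 5.
(r1,c4): row 1 has {1,2,4,5}; column 4 has {1,2}, so it must be 3.
(r2,c1): row 2 has {1,3}; column 1 has {1,2,4}, so it must be 5.
(r2,c4): row 2 has {1,3,5}; column 4 has {1,2,3}, so it must be 4.
(r2,c5): row 2 has {1,3,4,5}; column 5 has {1,4,5}, so it must be 2.
(r3,c4): row 3 has {1,2,4}; column 4 has {1,2,3,4}, so it must be 5.
(r3,c5): row 3 has {1,2,4,5}; column 5 has {1,2,4,5}, so it must be 3.
(r5,c1): row 5 has {1,2,4,5}; column 1 has {1,2,4,5}, so it must be 3.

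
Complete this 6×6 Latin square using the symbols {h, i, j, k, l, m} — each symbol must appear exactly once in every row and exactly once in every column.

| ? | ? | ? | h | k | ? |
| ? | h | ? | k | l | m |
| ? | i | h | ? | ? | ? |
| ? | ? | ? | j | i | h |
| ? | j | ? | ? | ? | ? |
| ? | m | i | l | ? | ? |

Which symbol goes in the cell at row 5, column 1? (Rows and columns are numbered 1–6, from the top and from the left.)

row 1 has {h,k}; column 2 has {h,i,j,m} — only l is left for (r1,c2).
row 2 has {h,k,l,m}; column 3 has {h,i} — only j is left for (r2,c3).
row 3 has {h,i}; column 4 has {h,j,k,l} — only m is left for (r3,c4).
row 3 has {h,i,m}; column 5 has {i,k,l} — only j is left for (r3,c5).
row 4 has {h,i,j}; column 2 has {h,i,j,l,m} — only k is left for (r4,c2).
row 5 has {j}; column 4 has {h,j,k,l,m} — only i is left for (r5,c4).
row 6 has {i,l,m}; column 5 has {i,j,k,l} — only h is left for (r6,c5).
row 1 has {h,k,l}; column 3 has {h,i,j} — only m is left for (r1,c3).
row 2 has {h,j,k,l,m}; column 1 is empty so far — only i is left for (r2,c1).
row 4 has {h,i,j,k}; column 3 has {h,i,j,m} — only l is left for (r4,c3).
row 5 has {i,j}; column 3 has {h,i,j,l,m} — only k is left for (r5,c3).
row 5 has {i,j,k}; column 5 has {h,i,j,k,l} — only m is left for (r5,c5).
row 5 has {i,j,k,m}; column 6 has {h,m} — only l is left for (r5,c6).
row 1 has {h,k,l,m}; column 1 has {i} — only j is left for (r1,c1).
row 1 has {h,j,k,l,m}; column 6 has {h,l,m} — only i is left for (r1,c6).
row 3 has {h,i,j,m}; column 6 has {h,i,l,m} — only k is left for (r3,c6).
row 4 has {h,i,j,k,l}; column 1 has {i,j} — only m is left for (r4,c1).
row 5 has {i,j,k,l,m}; column 1 has {i,j,m} — only h is left for (r5,c1).

h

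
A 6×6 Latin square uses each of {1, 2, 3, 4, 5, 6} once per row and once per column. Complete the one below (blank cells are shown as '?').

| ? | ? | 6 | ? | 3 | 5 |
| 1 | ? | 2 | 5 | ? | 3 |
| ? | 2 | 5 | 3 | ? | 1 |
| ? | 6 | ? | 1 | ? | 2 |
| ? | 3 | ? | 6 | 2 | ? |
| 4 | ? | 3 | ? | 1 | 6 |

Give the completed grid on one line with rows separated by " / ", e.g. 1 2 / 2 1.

(r1,c1) = 2
(r1,c4) = 4
(r2,c2) = 4
(r2,c5) = 6
(r3,c1) = 6
(r3,c5) = 4
(r4,c3) = 4
(r4,c5) = 5
(r5,c1) = 5
(r5,c3) = 1
(r5,c6) = 4
(r6,c2) = 5
(r6,c4) = 2
(r1,c2) = 1
(r4,c1) = 3

2 1 6 4 3 5 / 1 4 2 5 6 3 / 6 2 5 3 4 1 / 3 6 4 1 5 2 / 5 3 1 6 2 4 / 4 5 3 2 1 6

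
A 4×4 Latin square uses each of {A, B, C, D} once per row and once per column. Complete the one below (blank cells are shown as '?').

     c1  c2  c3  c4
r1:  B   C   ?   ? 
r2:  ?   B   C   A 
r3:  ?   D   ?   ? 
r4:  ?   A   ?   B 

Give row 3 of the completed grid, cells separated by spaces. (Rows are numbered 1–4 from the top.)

A D B C

(r1,c4) = D
(r2,c1) = D
(r3,c4) = C
(r4,c1) = C
(r4,c3) = D
(r1,c3) = A
(r3,c1) = A
(r3,c3) = B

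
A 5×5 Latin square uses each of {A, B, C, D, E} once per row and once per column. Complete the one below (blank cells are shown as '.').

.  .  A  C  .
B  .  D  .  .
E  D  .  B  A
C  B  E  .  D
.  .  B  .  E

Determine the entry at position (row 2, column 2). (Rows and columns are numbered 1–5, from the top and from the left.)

A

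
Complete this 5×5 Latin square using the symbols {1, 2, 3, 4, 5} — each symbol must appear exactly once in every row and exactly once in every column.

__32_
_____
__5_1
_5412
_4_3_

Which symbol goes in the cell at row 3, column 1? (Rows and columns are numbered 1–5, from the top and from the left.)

2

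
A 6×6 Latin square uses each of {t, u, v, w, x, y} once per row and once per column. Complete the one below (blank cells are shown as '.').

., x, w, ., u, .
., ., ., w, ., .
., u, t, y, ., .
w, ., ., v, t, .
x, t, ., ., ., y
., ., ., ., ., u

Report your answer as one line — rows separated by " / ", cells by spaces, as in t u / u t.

y x w t u v / u v x w y t / v u t y x w / w y u v t x / x t v u w y / t w y x v u

(r1,c4): row 1 has {u,w,x}; column 4 has {v,w,y}, so it must be t.
(r1,c6): row 1 has {t,u,w,x}; column 6 has {u,y}, so it must be v.
(r3,c1): row 3 has {t,u,y}; column 1 has {w,x}, so it must be v.
(r4,c2): row 4 has {t,v,w}; column 2 has {t,u,x}, so it must be y.
(r4,c6): row 4 has {t,v,w,y}; column 6 has {u,v,y}, so it must be x.
(r5,c4): row 5 has {t,x,y}; column 4 has {t,v,w,y}, so it must be u.
(r6,c4): row 6 has {u}; column 4 has {t,u,v,w,y}, so it must be x.
(r1,c1): row 1 has {t,u,v,w,x}; column 1 has {v,w,x}, so it must be y.
(r2,c2): row 2 has {w}; column 2 has {t,u,x,y}, so it must be v.
(r2,c6): row 2 has {v,w}; column 6 has {u,v,x,y}, so it must be t.
(r3,c6): row 3 has {t,u,v,y}; column 6 has {t,u,v,x,y}, so it must be w.
(r4,c3): row 4 has {t,v,w,x,y}; column 3 has {t,w}, so it must be u.
(r5,c3): row 5 has {t,u,x,y}; column 3 has {t,u,w}, so it must be v.
(r5,c5): row 5 has {t,u,v,x,y}; column 5 has {t,u}, so it must be w.
(r6,c1): row 6 has {u,x}; column 1 has {v,w,x,y}, so it must be t.
(r6,c2): row 6 has {t,u,x}; column 2 has {t,u,v,x,y}, so it must be w.
(r6,c3): row 6 has {t,u,w,x}; column 3 has {t,u,v,w}, so it must be y.
(r6,c5): row 6 has {t,u,w,x,y}; column 5 has {t,u,w}, so it must be v.
(r2,c1): row 2 has {t,v,w}; column 1 has {t,v,w,x,y}, so it must be u.
(r2,c3): row 2 has {t,u,v,w}; column 3 has {t,u,v,w,y}, so it must be x.
(r2,c5): row 2 has {t,u,v,w,x}; column 5 has {t,u,v,w}, so it must be y.
(r3,c5): row 3 has {t,u,v,w,y}; column 5 has {t,u,v,w,y}, so it must be x.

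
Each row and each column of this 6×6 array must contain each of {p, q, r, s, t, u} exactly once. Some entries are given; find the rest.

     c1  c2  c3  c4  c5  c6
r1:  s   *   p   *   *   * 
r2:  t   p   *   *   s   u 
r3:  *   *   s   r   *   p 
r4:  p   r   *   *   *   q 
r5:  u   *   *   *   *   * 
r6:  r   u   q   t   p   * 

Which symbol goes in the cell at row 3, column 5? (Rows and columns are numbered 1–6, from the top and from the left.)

(r2,c3) = r
(r2,c4) = q
(r3,c1) = q
(r3,c2) = t
(r3,c5) = u

u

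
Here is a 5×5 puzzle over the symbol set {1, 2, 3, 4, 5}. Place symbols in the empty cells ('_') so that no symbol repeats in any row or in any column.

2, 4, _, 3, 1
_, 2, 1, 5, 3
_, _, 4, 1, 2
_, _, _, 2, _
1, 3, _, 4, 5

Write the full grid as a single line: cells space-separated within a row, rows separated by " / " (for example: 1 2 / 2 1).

Cell (r1,c3): row 1 has {1,2,3,4}; column 3 has {1,4} → 5.
Cell (r2,c1): row 2 has {1,2,3,5}; column 1 has {1,2} → 4.
Cell (r3,c2): row 3 has {1,2,4}; column 2 has {2,3,4} → 5.
Cell (r4,c2): row 4 has {2}; column 2 has {2,3,4,5} → 1.
Cell (r4,c3): row 4 has {1,2}; column 3 has {1,4,5} → 3.
Cell (r4,c5): row 4 has {1,2,3}; column 5 has {1,2,3,5} → 4.
Cell (r5,c3): row 5 has {1,3,4,5}; column 3 has {1,3,4,5} → 2.
Cell (r3,c1): row 3 has {1,2,4,5}; column 1 has {1,2,4} → 3.
Cell (r4,c1): row 4 has {1,2,3,4}; column 1 has {1,2,3,4} → 5.

2 4 5 3 1 / 4 2 1 5 3 / 3 5 4 1 2 / 5 1 3 2 4 / 1 3 2 4 5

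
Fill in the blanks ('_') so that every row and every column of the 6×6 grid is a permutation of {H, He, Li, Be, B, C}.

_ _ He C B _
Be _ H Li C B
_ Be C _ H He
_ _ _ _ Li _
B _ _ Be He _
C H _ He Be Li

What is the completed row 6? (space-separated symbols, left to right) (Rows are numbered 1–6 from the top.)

C H B He Be Li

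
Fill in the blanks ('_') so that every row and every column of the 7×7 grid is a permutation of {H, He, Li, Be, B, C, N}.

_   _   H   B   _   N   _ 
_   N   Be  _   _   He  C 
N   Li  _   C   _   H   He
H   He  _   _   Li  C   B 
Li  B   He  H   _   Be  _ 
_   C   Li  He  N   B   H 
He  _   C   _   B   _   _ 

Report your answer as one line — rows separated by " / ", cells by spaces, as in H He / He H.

C Be H B He N Li / B N Be Li H He C / N Li B C Be H He / H He N Be Li C B / Li B He H C Be N / Be C Li He N B H / He H C N B Li Be

row 1 has {H,B,N}; column 2 has {He,Li,B,C,N} — only Be is left for (r1,c2).
row 1 has {H,Be,B,N}; column 7 has {H,He,B,C} — only Li is left for (r1,c7).
row 2 has {He,Be,C,N}; column 1 has {H,He,Li,N} — only B is left for (r2,c1).
row 2 has {He,Be,B,C,N}; column 4 has {H,He,B,C} — only Li is left for (r2,c4).
row 2 has {He,Li,Be,B,C,N}; column 5 has {Li,B,N} — only H is left for (r2,c5).
row 3 has {H,He,Li,C,N}; column 3 has {H,He,Li,Be,C} — only B is left for (r3,c3).
row 3 has {H,He,Li,B,C,N}; column 5 has {H,Li,B,N} — only Be is left for (r3,c5).
row 4 has {H,He,Li,B,C}; column 3 has {H,He,Li,Be,B,C} — only N is left for (r4,c3).
row 4 has {H,He,Li,B,C,N}; column 4 has {H,He,Li,B,C} — only Be is left for (r4,c4).
row 5 has {H,He,Li,Be,B}; column 5 has {H,Li,Be,B,N} — only C is left for (r5,c5).
row 5 has {H,He,Li,Be,B,C}; column 7 has {H,He,Li,B,C} — only N is left for (r5,c7).
row 6 has {H,He,Li,B,C,N}; column 1 has {H,He,Li,B,N} — only Be is left for (r6,c1).
row 7 has {He,B,C}; column 2 has {He,Li,Be,B,C,N} — only H is left for (r7,c2).
row 7 has {H,He,B,C}; column 4 has {H,He,Li,Be,B,C} — only N is left for (r7,c4).
row 7 has {H,He,B,C,N}; column 6 has {H,He,Be,B,C,N} — only Li is left for (r7,c6).
row 7 has {H,He,Li,B,C,N}; column 7 has {H,He,Li,B,C,N} — only Be is left for (r7,c7).
row 1 has {H,Li,Be,B,N}; column 1 has {H,He,Li,Be,B,N} — only C is left for (r1,c1).
row 1 has {H,Li,Be,B,C,N}; column 5 has {H,Li,Be,B,C,N} — only He is left for (r1,c5).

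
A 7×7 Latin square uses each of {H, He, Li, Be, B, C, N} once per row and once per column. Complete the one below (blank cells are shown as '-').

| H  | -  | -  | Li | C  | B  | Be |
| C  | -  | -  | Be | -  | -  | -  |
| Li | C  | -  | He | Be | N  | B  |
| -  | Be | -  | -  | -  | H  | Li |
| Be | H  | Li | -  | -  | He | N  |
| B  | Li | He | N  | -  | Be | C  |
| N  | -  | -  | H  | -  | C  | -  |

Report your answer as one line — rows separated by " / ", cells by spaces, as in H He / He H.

Cell (r1,c3): row 1 has {H,Li,Be,B,C}; column 3 has {He,Li} → N.
Cell (r2,c6): row 2 has {Be,C}; column 6 has {H,He,Be,B,C,N} → Li.
Cell (r3,c3): row 3 has {He,Li,Be,B,C,N}; column 3 has {He,Li,N} → H.
Cell (r4,c1): row 4 has {H,Li,Be}; column 1 has {H,Li,Be,B,C,N} → He.
Cell (r5,c5): row 5 has {H,He,Li,Be,N}; column 5 has {Be,C} → B.
Cell (r6,c5): row 6 has {He,Li,Be,B,C,N}; column 5 has {Be,B,C} → H.
Cell (r7,c7): row 7 has {H,C,N}; column 7 has {Li,Be,B,C,N} → He.
Cell (r1,c2): row 1 has {H,Li,Be,B,C,N}; column 2 has {H,Li,Be,C} → He.
Cell (r2,c3): row 2 has {Li,Be,C}; column 3 has {H,He,Li,N} → B.
Cell (r2,c7): row 2 has {Li,Be,B,C}; column 7 has {He,Li,Be,B,C,N} → H.
Cell (r4,c3): row 4 has {H,He,Li,Be}; column 3 has {H,He,Li,B,N} → C.
Cell (r4,c4): row 4 has {H,He,Li,Be,C}; column 4 has {H,He,Li,Be,N} → B.
Cell (r4,c5): row 4 has {H,He,Li,Be,B,C}; column 5 has {H,Be,B,C} → N.
Cell (r5,c4): row 5 has {H,He,Li,Be,B,N}; column 4 has {H,He,Li,Be,B,N} → C.
Cell (r7,c2): row 7 has {H,He,C,N}; column 2 has {H,He,Li,Be,C} → B.
Cell (r7,c3): row 7 has {H,He,B,C,N}; column 3 has {H,He,Li,B,C,N} → Be.
Cell (r7,c5): row 7 has {H,He,Be,B,C,N}; column 5 has {H,Be,B,C,N} → Li.
Cell (r2,c2): row 2 has {H,Li,Be,B,C}; column 2 has {H,He,Li,Be,B,C} → N.
Cell (r2,c5): row 2 has {H,Li,Be,B,C,N}; column 5 has {H,Li,Be,B,C,N} → He.

H He N Li C B Be / C N B Be He Li H / Li C H He Be N B / He Be C B N H Li / Be H Li C B He N / B Li He N H Be C / N B Be H Li C He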